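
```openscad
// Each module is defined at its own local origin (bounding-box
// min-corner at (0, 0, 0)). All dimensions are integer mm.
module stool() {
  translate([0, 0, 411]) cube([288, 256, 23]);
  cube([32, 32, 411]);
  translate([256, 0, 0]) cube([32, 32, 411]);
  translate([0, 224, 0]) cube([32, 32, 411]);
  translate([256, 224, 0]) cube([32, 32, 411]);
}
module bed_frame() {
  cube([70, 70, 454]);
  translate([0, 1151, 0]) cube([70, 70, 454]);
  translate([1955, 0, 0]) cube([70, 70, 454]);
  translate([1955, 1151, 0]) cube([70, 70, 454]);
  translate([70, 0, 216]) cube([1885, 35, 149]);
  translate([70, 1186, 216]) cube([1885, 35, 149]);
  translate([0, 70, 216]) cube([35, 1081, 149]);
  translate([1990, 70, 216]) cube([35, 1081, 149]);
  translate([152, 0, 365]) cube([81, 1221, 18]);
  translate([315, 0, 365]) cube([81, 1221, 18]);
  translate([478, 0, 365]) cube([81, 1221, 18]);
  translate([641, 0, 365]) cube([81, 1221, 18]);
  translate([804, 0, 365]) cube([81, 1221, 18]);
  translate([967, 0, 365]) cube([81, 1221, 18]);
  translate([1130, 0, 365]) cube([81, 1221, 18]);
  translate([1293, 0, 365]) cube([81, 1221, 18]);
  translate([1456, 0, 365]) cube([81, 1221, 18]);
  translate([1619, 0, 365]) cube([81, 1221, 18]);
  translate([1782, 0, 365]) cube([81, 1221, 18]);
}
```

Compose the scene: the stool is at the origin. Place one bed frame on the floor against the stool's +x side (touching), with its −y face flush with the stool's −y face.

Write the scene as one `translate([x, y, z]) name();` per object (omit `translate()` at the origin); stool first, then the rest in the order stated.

stool();
translate([288, 0, 0]) bed_frame();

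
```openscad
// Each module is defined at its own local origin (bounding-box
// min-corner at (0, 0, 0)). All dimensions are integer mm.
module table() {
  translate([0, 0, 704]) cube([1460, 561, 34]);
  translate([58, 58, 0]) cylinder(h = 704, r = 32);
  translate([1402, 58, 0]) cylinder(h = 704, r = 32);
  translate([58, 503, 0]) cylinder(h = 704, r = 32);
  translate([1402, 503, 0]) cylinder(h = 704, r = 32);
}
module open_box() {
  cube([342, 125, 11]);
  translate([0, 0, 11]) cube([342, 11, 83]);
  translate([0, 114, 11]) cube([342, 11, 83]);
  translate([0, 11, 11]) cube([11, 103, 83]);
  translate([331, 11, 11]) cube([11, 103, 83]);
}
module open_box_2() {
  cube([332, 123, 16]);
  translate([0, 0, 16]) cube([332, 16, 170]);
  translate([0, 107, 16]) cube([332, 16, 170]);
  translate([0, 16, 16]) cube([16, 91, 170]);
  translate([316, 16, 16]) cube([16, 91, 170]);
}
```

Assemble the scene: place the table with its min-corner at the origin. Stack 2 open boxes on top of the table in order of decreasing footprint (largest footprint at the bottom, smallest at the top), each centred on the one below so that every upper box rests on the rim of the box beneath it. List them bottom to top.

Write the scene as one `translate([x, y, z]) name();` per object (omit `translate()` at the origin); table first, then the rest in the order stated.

table();
translate([559, 218, 738]) open_box();
translate([564, 219, 832]) open_box_2();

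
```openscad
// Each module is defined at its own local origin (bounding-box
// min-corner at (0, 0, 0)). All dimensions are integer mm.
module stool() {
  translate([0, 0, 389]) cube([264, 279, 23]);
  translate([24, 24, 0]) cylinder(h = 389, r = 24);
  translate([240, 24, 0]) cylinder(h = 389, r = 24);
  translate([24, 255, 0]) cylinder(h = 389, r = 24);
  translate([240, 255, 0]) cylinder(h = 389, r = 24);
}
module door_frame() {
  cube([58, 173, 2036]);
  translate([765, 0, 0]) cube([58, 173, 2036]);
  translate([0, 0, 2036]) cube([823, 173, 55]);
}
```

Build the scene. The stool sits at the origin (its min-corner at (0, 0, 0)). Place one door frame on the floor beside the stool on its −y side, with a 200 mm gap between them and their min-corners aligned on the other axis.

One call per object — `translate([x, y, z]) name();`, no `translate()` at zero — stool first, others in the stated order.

stool();
translate([0, -373, 0]) door_frame();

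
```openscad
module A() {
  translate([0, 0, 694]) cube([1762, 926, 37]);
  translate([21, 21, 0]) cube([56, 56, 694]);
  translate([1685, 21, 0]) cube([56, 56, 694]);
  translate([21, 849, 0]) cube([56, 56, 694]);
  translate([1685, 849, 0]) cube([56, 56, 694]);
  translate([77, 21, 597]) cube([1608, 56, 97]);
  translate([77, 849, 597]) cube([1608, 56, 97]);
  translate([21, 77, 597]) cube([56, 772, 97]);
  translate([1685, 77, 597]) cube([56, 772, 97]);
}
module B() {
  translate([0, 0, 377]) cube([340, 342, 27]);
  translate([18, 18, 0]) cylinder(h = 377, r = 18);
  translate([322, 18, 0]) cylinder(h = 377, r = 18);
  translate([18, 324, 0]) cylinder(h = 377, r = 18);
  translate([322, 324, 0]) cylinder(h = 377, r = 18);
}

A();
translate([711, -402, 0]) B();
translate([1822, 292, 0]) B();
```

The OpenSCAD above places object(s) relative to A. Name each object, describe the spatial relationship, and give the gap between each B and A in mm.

Each stool's nearest face is 60 mm from the table's bounding box.

A is a table. B is a stool. Two stools sit around the table at the −y, +x sides. The gap between each stool and the table is 60 mm.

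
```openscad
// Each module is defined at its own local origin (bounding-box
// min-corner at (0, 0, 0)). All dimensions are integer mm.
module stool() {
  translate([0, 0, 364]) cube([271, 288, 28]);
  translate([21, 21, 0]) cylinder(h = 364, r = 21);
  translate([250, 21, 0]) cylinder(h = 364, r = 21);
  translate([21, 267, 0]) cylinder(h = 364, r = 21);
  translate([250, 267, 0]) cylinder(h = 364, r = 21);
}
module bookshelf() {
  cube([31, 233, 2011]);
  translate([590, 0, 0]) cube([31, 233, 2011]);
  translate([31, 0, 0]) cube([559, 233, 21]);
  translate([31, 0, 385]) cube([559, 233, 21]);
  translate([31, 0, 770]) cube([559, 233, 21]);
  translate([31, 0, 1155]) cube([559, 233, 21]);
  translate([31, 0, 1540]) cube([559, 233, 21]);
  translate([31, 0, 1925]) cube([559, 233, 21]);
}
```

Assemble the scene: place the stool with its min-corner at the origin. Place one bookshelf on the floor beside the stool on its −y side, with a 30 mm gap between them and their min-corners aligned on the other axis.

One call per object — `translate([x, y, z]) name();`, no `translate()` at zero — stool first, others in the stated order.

stool();
translate([0, -263, 0]) bookshelf();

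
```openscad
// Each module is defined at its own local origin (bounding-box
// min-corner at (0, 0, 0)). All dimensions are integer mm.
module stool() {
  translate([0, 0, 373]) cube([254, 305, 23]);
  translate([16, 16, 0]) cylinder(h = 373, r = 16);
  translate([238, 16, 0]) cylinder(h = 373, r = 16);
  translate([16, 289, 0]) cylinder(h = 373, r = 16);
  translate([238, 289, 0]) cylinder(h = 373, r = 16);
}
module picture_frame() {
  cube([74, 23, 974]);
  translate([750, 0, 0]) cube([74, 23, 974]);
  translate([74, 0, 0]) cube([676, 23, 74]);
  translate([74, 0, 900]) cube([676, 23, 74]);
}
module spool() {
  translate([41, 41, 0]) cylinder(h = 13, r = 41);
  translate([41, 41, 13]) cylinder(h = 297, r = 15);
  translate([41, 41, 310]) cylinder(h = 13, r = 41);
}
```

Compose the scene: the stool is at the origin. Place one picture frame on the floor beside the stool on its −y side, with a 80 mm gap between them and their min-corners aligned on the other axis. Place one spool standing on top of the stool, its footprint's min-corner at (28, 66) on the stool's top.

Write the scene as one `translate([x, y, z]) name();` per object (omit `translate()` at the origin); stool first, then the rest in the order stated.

stool();
translate([0, -103, 0]) picture_frame();
translate([28, 66, 396]) spool();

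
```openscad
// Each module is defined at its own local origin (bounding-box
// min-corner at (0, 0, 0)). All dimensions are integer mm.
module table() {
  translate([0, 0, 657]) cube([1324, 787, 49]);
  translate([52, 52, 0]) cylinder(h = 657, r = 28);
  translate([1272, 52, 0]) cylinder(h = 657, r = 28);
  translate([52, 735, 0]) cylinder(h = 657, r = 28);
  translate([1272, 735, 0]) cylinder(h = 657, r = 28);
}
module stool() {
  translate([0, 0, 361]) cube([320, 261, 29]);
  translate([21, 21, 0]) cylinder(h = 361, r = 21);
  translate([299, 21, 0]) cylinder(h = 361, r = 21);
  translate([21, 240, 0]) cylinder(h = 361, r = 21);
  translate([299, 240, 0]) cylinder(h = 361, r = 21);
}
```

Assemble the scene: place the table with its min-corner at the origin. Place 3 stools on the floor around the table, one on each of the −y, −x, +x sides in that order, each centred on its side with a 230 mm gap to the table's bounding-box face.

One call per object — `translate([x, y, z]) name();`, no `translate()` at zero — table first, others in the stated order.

table();
translate([502, -491, 0]) stool();
translate([-550, 263, 0]) stool();
translate([1554, 263, 0]) stool();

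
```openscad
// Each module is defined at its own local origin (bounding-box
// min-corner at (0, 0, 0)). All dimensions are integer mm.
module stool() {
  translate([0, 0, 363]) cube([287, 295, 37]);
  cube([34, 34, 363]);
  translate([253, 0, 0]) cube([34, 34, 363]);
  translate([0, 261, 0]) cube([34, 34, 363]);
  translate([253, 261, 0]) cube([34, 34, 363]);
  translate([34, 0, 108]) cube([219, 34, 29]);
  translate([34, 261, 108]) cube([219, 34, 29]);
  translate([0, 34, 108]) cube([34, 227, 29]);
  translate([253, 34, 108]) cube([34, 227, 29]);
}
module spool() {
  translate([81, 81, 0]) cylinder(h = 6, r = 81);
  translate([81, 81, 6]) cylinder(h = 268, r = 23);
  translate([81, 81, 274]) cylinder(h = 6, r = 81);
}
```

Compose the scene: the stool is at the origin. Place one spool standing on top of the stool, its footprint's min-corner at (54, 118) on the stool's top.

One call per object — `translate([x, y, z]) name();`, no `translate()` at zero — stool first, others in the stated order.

stool();
translate([54, 118, 400]) spool();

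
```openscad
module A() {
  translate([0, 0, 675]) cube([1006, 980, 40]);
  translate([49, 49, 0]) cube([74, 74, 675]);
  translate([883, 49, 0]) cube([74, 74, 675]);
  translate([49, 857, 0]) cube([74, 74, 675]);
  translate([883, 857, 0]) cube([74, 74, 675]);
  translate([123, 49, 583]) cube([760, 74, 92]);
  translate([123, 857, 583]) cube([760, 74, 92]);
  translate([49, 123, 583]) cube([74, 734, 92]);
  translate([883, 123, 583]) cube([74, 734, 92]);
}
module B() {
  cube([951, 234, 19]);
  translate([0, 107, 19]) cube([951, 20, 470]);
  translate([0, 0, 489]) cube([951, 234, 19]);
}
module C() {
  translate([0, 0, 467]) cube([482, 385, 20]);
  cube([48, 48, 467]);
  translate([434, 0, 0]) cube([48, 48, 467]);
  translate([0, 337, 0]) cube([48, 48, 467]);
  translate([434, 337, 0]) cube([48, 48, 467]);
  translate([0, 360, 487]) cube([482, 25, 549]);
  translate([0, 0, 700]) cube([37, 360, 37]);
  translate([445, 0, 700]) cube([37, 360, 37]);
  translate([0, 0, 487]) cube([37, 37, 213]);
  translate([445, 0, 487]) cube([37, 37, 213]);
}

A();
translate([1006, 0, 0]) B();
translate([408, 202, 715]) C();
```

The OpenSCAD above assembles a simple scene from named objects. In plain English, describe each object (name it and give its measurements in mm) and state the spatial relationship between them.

A is a table with a 1006×980 mm rectangular top, 40 mm thick, top surface at z = 715 mm, supported by four 74×74 mm square legs, each inset 49 mm from the nearest pair of top edges, running from the floor. Four apron rails, 74 mm thick and 92 mm tall, run between adjacent legs with their top edges flush with the underside of the top and their outer faces flush with the legs' outer faces.

B is an I-beam lying along x, 951 mm long. Overall section height 508 mm. Two flanges 234 mm wide (y) and 19 mm thick, one on the floor and one at the top; a web 20 mm thick runs between them, centred on the flange width.

C is a chair. The seat is a 482×385×20 mm slab with its top at z = 487 mm, on four 48×48 mm corner legs (flush with the seat edges, standing on z = 0). A flat backrest 25 mm thick, 549 mm tall, spans the full seat width and rises from the seat top along its +y edge, rear face flush with the rear of the seat. Two armrests of 37×37 mm section run along each side from the seat's front edge to the front of the backrest, top faces 250 mm above the seat top and outer faces flush with the seat's x-edges; a 37×37 mm post under the front of each armrest stands on the seat at the front corner.

The I-beam is against the table's +x side, with their −y faces flush. The chair is on top of the table.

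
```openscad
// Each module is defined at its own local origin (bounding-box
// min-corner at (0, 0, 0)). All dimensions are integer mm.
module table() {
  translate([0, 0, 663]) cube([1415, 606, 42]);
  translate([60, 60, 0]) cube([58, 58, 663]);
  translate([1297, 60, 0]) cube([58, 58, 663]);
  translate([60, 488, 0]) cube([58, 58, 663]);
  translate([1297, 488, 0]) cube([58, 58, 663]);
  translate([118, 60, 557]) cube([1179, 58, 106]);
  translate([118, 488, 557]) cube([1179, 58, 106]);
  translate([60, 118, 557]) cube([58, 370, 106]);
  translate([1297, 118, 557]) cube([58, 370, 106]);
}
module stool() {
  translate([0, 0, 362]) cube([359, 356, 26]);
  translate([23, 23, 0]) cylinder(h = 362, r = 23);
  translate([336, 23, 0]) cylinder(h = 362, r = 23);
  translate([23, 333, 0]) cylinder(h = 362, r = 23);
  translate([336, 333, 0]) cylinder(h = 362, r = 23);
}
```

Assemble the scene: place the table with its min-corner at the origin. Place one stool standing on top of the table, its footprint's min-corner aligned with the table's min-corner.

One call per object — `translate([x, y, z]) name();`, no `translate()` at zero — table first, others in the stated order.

table();
translate([0, 0, 705]) stool();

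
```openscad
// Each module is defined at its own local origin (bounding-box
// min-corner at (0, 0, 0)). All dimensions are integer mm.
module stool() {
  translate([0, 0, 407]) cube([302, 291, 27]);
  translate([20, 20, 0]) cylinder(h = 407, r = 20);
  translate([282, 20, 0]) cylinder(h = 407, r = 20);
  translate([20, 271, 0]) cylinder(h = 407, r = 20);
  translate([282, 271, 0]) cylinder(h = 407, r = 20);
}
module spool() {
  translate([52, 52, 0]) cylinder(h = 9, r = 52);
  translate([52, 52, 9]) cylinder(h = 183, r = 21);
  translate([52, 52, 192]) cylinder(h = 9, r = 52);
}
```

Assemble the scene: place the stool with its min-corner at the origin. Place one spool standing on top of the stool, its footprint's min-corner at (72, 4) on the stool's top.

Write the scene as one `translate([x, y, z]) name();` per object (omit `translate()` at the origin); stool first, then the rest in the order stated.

stool();
translate([72, 4, 434]) spool();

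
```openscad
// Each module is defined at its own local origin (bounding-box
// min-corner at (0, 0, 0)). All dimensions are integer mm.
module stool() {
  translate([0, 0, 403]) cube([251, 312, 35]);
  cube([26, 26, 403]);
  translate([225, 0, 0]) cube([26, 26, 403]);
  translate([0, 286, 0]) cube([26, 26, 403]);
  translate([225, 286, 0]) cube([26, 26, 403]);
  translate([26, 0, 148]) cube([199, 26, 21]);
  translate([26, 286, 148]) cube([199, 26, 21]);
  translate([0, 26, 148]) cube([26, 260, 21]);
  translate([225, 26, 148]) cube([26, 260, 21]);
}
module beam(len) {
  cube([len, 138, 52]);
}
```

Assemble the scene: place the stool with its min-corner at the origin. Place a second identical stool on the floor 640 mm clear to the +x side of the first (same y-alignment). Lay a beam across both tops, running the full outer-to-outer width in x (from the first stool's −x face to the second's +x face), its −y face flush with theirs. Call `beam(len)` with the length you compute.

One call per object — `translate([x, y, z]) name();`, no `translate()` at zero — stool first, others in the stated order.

stool();
translate([891, 0, 0]) stool();
translate([0, 0, 438]) beam(1142);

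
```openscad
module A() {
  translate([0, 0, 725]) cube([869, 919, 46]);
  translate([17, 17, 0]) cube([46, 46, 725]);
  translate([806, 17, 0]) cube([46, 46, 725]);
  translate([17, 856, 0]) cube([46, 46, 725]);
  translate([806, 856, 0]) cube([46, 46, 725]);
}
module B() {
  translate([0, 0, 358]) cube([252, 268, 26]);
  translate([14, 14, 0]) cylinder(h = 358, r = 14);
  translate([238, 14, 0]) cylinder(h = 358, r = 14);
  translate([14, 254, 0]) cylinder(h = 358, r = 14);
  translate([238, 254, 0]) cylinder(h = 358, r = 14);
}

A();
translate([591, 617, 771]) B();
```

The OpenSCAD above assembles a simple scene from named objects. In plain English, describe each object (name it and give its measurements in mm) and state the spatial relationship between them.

A is a rectangular dining table. The top is 869×919×46 mm with its upper surface at z = 771 mm. It stands on four 46×46 mm square legs, each inset 17 mm from the nearest pair of top edges, running from the floor to the underside of the top.

B is a four-legged stool. The seat is a 252×268×26 mm slab whose top surface is at z = 384 mm; four round legs, each 28 mm in diameter, run from the floor (z = 0) to the underside of the seat, each leg's axis is inset half a diameter from the nearest pair of seat edges (so the leg's bounding box is flush with the corner).

The stool is on top of the table.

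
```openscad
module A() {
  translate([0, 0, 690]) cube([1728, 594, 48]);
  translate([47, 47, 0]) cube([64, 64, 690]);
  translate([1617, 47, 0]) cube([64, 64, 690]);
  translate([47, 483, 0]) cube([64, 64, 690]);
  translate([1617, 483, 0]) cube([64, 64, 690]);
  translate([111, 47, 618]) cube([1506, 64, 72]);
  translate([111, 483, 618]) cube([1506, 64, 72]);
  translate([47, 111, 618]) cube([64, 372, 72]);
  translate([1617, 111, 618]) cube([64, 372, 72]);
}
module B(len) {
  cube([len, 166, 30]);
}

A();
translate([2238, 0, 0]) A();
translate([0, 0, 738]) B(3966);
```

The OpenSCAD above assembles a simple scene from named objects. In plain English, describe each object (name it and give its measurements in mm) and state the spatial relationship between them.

A is a table: top 1728 mm (x) × 594 mm (y), 48 mm thick, upper face at z = 738 mm, on four 64×64 mm square legs, each inset 47 mm from the nearest pair of top edges, running from z = 0 to the bottom of the top. Four apron rails, 64 mm thick and 72 mm tall, run between adjacent legs with their top edges flush with the underside of the top and their outer faces flush with the legs' outer faces.

B is a rectangular beam 3966 mm long (x), 166 mm deep (y), 30 mm thick (z).

The beam spans the tops of two tables placed 510 mm apart, resting at z = 738 mm.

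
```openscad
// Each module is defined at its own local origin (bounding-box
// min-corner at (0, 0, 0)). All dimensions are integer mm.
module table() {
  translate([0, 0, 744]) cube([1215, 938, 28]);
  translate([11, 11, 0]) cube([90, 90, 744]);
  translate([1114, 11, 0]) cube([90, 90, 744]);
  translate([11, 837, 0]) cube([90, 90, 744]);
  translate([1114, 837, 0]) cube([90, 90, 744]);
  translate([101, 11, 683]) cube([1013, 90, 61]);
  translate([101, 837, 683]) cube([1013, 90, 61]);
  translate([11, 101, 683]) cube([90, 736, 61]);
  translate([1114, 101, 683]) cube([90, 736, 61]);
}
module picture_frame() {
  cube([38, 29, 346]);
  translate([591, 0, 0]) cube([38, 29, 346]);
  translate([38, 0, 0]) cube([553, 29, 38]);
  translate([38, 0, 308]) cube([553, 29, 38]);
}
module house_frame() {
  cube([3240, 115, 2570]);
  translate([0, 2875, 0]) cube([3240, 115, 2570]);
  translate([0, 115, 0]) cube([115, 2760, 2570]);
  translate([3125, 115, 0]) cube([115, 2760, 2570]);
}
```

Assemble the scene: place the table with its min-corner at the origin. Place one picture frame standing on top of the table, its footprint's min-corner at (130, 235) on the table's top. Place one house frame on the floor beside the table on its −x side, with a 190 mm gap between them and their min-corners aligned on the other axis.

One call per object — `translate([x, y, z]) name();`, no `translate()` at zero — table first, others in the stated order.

table();
translate([130, 235, 772]) picture_frame();
translate([-3430, 0, 0]) house_frame();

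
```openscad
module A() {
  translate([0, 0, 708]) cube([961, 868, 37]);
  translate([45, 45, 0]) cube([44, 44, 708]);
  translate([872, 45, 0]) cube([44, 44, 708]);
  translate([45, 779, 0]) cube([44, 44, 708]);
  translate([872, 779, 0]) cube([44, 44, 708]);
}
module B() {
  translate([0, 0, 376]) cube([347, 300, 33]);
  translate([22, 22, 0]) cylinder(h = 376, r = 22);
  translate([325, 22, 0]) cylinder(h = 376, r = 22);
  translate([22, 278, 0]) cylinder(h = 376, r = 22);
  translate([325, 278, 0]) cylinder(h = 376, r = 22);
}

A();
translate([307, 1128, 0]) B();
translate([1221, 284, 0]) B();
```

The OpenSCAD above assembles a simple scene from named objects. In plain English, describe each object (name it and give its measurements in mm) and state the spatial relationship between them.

A is a rectangular dining table. The top is 961×868×37 mm with its upper surface at z = 745 mm. It stands on four 44×44 mm square legs, each inset 45 mm from the nearest pair of top edges, running from the floor to the underside of the top.

B is a four-legged stool. The seat is a 347×300×33 mm slab whose top surface is at z = 409 mm; four round legs, each 44 mm in diameter, run from the floor (z = 0) to the underside of the seat, each leg's axis is inset half a diameter from the nearest pair of seat edges (so the leg's bounding box is flush with the corner).

Two stools sit around the table at the +y, +x sides.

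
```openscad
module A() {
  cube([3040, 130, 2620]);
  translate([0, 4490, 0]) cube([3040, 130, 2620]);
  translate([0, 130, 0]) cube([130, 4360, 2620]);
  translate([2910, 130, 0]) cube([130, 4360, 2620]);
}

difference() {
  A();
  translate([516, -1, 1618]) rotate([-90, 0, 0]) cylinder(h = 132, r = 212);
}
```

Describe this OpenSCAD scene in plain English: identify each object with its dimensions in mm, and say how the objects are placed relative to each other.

A is the wall frame of a small rectangular building: four walls, each 2620 mm tall and 130 mm thick, enclosing a footprint 3040 mm (x) by 4620 mm (y) outside-to-outside, with no floor or roof. The front and back walls (the −y and +y sides) span the full width; the two side walls fit between them.

The house frame has a circular hole of radius 212 mm through its front wall, centred at (x = 516, z = 1618).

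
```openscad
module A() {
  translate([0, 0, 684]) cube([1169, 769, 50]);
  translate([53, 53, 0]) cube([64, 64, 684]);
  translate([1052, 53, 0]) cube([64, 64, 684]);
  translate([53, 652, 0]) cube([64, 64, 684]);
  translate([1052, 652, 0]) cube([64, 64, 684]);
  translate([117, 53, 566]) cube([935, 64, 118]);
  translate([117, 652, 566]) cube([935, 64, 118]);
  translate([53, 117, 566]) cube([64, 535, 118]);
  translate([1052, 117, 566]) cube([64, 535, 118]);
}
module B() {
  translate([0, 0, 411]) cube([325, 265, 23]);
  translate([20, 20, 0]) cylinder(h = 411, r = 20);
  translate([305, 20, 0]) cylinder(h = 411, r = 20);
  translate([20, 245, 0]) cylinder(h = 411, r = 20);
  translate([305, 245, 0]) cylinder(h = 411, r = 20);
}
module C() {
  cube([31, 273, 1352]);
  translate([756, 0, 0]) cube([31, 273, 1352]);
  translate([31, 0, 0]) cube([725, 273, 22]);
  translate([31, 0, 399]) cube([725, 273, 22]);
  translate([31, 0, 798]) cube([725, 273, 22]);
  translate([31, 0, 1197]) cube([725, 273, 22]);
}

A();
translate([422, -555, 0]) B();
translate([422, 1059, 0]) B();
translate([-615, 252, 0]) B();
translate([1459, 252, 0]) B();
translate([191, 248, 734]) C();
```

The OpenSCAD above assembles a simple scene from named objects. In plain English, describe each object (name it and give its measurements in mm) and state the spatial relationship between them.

A is a table with a 1169×769 mm rectangular top, 50 mm thick, top surface at z = 734 mm, supported by four 64×64 mm square legs, each inset 53 mm from the nearest pair of top edges, running from the floor. Four apron rails, 64 mm thick and 118 mm tall, run between adjacent legs with their top edges flush with the underside of the top and their outer faces flush with the legs' outer faces.

B is a simple wooden stool: a rectangular seat 325 mm (x) by 265 mm (y), 23 mm thick, top face at z = 434 mm, on four round legs, each 40 mm in diameter. The legs rest on z = 0, each leg's axis is inset half a diameter from the nearest pair of seat edges (so the leg's bounding box is flush with the corner).

C is an open bookshelf. Two side panels, each 31 mm thick, 273 mm deep and 1352 mm tall, stand 787 mm apart (outside-to-outside). Between them sit 4 shelves, each 22 mm thick and 273 mm deep, spanning the full gap between the sides. The bottom shelf rests on the floor (its underside at z = 0) and the clear gap between one shelf's top and the next shelf's underside is 377 mm.

Four stools sit around the table at the −y, +y, −x, +x sides. The bookshelf is on top of the table, centred.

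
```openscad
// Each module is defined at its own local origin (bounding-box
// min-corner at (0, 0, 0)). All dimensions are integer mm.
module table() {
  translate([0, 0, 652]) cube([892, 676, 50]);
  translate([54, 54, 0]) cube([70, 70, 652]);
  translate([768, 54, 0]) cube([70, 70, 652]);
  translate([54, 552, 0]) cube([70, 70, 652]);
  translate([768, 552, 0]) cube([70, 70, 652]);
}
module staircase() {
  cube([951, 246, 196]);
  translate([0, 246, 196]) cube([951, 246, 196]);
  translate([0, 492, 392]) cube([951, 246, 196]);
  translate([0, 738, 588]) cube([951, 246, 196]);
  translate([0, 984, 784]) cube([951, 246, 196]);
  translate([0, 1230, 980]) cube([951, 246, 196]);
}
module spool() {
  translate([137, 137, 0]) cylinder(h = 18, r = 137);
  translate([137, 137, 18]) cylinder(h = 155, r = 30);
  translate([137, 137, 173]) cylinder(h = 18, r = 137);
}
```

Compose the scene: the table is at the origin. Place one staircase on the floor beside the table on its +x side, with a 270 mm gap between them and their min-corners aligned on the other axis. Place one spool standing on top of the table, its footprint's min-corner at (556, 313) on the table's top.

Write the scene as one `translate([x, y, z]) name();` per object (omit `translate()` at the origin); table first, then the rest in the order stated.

table();
translate([1162, 0, 0]) staircase();
translate([556, 313, 702]) spool();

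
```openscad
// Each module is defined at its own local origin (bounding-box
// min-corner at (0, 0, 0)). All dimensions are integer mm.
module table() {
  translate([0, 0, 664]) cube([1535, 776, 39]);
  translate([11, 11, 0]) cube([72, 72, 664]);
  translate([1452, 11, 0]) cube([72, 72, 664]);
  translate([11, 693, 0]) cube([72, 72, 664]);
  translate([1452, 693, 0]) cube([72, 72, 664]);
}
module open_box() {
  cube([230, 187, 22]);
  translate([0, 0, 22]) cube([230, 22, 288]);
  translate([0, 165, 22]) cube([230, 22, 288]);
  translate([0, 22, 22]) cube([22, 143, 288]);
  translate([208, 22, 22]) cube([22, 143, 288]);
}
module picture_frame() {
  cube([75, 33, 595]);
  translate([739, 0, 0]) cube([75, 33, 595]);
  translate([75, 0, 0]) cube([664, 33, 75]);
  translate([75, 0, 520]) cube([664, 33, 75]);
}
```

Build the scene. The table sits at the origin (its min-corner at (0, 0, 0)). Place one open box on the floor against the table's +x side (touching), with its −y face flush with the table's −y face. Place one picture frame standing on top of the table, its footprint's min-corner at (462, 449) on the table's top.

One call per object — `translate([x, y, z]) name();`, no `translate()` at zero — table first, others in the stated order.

table();
translate([1535, 0, 0]) open_box();
translate([462, 449, 703]) picture_frame();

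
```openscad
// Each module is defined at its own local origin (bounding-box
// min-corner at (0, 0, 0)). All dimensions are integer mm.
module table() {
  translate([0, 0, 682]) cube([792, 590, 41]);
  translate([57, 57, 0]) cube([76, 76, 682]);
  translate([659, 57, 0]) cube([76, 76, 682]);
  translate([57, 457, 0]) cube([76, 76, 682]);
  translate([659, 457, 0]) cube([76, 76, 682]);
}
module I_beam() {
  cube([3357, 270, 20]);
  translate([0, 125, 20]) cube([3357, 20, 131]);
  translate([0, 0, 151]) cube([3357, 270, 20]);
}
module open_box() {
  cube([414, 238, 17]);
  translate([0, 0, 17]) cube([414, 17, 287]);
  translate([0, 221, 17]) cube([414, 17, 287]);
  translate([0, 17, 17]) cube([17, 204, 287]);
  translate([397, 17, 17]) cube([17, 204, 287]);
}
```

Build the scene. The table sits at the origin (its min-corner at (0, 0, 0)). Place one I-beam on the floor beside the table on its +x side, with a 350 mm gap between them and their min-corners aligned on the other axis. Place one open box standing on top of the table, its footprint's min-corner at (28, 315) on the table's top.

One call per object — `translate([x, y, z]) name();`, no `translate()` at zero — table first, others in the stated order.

table();
translate([1142, 0, 0]) I_beam();
translate([28, 315, 723]) open_box();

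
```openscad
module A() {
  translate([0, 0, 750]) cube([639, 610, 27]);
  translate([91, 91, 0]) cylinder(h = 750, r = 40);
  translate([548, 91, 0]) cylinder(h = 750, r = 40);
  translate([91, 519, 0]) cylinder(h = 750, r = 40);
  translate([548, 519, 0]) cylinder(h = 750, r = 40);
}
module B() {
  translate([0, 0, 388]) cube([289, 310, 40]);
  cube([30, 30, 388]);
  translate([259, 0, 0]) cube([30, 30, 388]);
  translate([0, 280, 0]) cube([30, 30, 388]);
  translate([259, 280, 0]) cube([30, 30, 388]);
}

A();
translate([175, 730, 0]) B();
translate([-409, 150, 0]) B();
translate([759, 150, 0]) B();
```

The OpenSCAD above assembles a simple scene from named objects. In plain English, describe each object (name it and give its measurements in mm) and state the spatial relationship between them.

A is a rectangular dining table. The top is 639×610×27 mm with its upper surface at z = 777 mm. It stands on four round legs of 80 mm diameter, each leg's bounding box inset 51 mm from the nearest pair of top edges, running from the floor to the underside of the top.

B is a four-legged stool. The seat is a 289×310×40 mm slab whose top surface is at z = 428 mm; four square legs, each 30×30 mm in cross-section, run from the floor (z = 0) to the underside of the seat, each flush with a corner of the seat.

Three stools sit around the table at the +y, −x, +x sides.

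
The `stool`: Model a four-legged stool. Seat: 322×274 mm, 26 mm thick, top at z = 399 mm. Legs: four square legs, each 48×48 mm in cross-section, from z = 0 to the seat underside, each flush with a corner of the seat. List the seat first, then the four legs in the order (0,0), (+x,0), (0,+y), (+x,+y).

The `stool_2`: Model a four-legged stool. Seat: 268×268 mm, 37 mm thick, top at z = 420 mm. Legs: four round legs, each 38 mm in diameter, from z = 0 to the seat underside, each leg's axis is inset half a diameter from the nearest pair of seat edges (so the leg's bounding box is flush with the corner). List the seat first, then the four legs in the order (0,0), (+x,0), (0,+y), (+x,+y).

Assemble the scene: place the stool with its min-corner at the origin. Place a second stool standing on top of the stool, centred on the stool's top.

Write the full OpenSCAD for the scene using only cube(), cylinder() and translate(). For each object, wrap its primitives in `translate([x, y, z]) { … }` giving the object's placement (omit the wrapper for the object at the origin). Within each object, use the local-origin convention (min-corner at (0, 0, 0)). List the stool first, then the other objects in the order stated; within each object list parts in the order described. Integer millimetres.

translate([0, 0, 373]) cube([322, 274, 26]);
cube([48, 48, 373]);
translate([274, 0, 0]) cube([48, 48, 373]);
translate([0, 226, 0]) cube([48, 48, 373]);
translate([274, 226, 0]) cube([48, 48, 373]);
translate([27, 3, 399]) {
  translate([0, 0, 383]) cube([268, 268, 37]);
  translate([19, 19, 0]) cylinder(h = 383, r = 19);
  translate([249, 19, 0]) cylinder(h = 383, r = 19);
  translate([19, 249, 0]) cylinder(h = 383, r = 19);
  translate([249, 249, 0]) cylinder(h = 383, r = 19);
}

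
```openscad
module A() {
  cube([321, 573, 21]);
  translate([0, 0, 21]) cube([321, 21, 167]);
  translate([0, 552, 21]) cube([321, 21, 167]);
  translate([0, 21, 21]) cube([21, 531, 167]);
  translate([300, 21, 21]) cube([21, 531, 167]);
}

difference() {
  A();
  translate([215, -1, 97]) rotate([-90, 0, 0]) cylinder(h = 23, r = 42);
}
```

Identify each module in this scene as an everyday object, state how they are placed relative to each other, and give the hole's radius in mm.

The subtracted cylinder has r = 42 mm.

A is an open box. The open box has a circular hole through its front wall. The hole's radius is 42 mm.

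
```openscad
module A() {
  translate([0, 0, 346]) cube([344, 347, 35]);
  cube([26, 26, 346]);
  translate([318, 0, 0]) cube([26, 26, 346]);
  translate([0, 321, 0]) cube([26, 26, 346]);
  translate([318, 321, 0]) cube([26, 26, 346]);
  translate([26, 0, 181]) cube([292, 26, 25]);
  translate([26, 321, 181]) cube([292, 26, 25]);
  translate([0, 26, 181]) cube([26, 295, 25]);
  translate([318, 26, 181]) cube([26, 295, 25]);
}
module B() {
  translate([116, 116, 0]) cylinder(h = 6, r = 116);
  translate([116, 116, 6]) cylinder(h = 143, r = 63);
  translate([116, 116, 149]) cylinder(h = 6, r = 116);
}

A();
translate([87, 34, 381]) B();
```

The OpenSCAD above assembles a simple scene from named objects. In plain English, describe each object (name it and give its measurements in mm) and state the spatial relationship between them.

A is a four-legged stool. The seat is a 344×347×35 mm slab whose top surface is at z = 381 mm; four square legs, each 26×26 mm in cross-section, run from the floor (z = 0) to the underside of the seat, each flush with a corner of the seat. Four stretchers, 26 mm wide and 25 mm tall, connect adjacent legs with their undersides at z = 181 mm, each running between the inner faces of the legs it joins and aligned with the legs' outer faces on the other axis.

B is a spool: two coaxial disc flanges of radius 116 mm and thickness 6 mm, joined by a core cylinder of radius 63 mm and height 143 mm. The lower flange rests on z = 0 and the three cylinders share a vertical axis.

The spool is on top of the stool.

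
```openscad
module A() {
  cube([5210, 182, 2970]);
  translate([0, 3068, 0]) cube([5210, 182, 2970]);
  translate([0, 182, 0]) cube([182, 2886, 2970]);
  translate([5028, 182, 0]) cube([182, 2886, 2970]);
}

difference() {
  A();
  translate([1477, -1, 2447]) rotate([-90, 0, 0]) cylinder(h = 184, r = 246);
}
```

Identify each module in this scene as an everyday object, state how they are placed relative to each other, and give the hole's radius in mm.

A is a house frame. The house frame has a circular hole through its front wall. The hole's radius is 246 mm.

The subtracted cylinder has r = 246 mm.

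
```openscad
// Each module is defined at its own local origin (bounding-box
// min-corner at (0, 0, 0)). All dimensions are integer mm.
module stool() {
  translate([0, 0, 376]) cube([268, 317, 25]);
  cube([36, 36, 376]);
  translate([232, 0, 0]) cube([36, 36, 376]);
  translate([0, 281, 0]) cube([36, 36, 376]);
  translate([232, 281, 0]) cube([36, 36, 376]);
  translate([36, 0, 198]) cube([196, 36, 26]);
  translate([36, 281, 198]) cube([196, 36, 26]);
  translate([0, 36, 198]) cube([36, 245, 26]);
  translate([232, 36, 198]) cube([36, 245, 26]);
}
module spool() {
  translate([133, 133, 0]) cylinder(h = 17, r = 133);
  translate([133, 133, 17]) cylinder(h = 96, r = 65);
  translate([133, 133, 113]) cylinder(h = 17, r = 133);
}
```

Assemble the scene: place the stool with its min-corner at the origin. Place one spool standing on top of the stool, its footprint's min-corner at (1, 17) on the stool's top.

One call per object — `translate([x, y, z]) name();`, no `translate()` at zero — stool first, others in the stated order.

stool();
translate([1, 17, 401]) spool();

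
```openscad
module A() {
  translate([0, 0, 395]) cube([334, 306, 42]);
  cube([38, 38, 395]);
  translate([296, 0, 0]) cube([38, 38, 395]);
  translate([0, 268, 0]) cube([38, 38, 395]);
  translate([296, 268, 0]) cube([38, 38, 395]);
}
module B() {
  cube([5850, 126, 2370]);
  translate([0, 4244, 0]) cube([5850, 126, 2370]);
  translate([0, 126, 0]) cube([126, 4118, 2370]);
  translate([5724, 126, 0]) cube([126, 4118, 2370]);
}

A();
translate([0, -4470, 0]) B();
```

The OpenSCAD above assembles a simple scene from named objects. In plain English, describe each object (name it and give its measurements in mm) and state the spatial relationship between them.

A is a four-legged stool. The seat is 334×306 mm, 42 mm thick, top at z = 437 mm. It stands on four square legs, each 38×38 mm in cross-section, from z = 0 to the seat underside, each flush with a corner of the seat.

B is the wall frame of a small rectangular building: four walls, each 2370 mm tall and 126 mm thick, enclosing a footprint 5850 mm (x) by 4370 mm (y) outside-to-outside, with no floor or roof. The front and back walls (the −y and +y sides) span the full width; the two side walls fit between them.

The house frame is on the floor beside the stool on its −y side.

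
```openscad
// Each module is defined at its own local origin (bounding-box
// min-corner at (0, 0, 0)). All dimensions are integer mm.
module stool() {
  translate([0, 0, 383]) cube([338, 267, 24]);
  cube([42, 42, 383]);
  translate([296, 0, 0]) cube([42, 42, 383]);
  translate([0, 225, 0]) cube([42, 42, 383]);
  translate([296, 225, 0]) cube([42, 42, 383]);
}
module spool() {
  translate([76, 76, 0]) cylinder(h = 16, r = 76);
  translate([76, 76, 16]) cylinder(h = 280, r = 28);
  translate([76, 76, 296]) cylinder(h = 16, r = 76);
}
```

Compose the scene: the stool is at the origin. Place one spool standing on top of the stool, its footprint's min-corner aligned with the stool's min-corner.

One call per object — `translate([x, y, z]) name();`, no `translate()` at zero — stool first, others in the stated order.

stool();
translate([0, 0, 407]) spool();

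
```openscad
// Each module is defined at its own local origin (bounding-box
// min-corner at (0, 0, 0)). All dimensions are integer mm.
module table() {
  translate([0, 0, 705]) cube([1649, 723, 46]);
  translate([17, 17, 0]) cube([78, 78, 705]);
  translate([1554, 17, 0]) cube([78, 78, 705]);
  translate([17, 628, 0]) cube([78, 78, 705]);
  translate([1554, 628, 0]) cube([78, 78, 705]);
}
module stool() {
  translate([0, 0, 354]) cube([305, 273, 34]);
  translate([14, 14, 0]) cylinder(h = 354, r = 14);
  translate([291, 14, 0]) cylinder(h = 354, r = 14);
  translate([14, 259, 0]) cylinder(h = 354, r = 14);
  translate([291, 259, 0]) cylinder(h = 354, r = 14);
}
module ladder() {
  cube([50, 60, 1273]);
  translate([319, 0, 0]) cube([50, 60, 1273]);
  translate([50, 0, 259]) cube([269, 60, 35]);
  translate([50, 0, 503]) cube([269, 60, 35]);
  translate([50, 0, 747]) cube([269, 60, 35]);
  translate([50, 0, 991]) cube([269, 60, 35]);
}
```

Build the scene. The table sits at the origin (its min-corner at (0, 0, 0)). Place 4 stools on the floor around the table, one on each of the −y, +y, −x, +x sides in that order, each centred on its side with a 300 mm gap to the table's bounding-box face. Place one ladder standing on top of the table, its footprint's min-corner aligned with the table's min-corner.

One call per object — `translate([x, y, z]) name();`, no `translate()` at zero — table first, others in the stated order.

table();
translate([672, -573, 0]) stool();
translate([672, 1023, 0]) stool();
translate([-605, 225, 0]) stool();
translate([1949, 225, 0]) stool();
translate([0, 0, 751]) ladder();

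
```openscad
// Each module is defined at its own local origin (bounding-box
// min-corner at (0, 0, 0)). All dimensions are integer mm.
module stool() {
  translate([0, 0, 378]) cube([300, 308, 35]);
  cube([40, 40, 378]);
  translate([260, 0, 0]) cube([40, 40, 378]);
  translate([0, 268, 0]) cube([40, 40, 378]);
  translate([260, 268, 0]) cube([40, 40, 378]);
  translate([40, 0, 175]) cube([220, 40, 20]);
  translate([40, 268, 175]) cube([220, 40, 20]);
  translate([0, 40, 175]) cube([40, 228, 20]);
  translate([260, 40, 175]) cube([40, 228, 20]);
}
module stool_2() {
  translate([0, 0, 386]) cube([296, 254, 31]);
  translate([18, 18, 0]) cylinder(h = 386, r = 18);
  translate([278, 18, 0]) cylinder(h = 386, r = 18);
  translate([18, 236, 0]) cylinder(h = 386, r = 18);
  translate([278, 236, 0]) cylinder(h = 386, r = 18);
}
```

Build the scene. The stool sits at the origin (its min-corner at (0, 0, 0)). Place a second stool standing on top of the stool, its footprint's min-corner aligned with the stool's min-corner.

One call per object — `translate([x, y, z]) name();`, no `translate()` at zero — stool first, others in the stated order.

stool();
translate([0, 0, 413]) stool_2();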